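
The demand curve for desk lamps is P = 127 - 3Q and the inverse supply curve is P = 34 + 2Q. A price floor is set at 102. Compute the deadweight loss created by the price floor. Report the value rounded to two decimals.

263.51

Free-market equilibrium: 127 - 3Q = 34 + 2Q gives Q* = 18.6, P* = 71.2.
At P = 102, buyers demand (127 - 102)/3 = 8.3333 while sellers would supply more, so the quantity traded is 8.3333 at price 102.
At Q = 8.3333 the demand price is 102 and the supply price is 50.6667. Deadweight loss is the triangle between the curves from 8.3333 to 18.6: (1/2)(102 - 50.6667)(18.6 - 8.3333) = 263.5111.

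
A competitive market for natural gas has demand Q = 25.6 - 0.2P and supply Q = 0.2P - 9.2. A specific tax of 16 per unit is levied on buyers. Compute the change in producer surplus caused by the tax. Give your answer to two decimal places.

-59.20

Rewriting demand in inverse form: P = 128 - 5Q.
Rewriting supply in inverse form: P = 46 + 5Q.
Pre-tax equilibrium: 128 - 5Q = 46 + 5Q gives Q* = 8.2, P* = 87.
A tax on buyers shifts demand down by 16: (128 - 16) - 5Q = 46 + 5Q, so Q_t = 6.6. Buyers pay P_b = 95; sellers receive P_s = P_b - 16 = 79.
PS falls from (1/2)(8.2)(41) = 168.1 to (1/2)(6.6)(33) = 108.9, a change of -59.2.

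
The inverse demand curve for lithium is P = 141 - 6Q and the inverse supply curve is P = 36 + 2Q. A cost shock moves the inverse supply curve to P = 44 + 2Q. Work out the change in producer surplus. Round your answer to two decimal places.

-25.25

Initial equilibrium: Q_0 = 13.125, P_0 = 62.25; CS_0 = (1/2)(13.125)(78.75) = 516.7969, PS_0 = (1/2)(13.125)(26.25) = 172.2656.
New equilibrium: 141 - 6Q = 44 + 2Q gives Q_1 = 12.125, P_1 = 68.25; CS_1 = 441.0469, PS_1 = 147.0156.
Change in producer surplus = 147.0156 - 172.2656 = -25.25.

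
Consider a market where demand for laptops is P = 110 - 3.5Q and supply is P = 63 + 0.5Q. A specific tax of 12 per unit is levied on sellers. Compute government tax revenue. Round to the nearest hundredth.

Without the tax, 110 - 3.5Q = 63 + 0.5Q so Q* = 11.75 and P* = 68.875.
With the tax, sellers need 12 more per unit: 110 - 3.5Q = 63 + 0.5Q + 12, so Q_t = 8.75. Buyers pay P_b = 79.375; sellers receive P_s = P_b - 12 = 67.375.
Revenue is the tax times quantity traded: 12 x 8.75 = 105.

105.00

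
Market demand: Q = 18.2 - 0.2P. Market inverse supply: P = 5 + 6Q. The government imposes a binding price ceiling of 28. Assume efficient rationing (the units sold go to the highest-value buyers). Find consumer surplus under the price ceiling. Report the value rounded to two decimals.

Rewriting demand in inverse form: P = 91 - 5Q.
Without the control, 91 - 5Q = 5 + 6Q so Q* = 7.8182 and P* = 51.9091.
At the ceiling price 28, quantity supplied is (28 - 5)/6 = 3.8333; supply is the short side, so Q = 3.8333 trades at P = 28.
The demand price at Q = 3.8333 is 71.8333. CS is the trapezoid between demand and 28 over [0, 3.8333]: (1/2)[(91 - 28) + (71.8333 - 28)](3.8333) = 204.7639.

204.76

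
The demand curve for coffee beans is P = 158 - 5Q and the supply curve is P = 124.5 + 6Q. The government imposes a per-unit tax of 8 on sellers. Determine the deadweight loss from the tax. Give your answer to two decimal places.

Without the tax, 158 - 5Q = 124.5 + 6Q so Q* = 3.0455 and P* = 142.7727.
A tax on sellers shifts supply up by 8: 158 - 5Q = 124.5 + 6Q + 8, so Q_t = 2.3182. Buyers pay P_b = 146.4091; sellers receive P_s = P_b - 8 = 138.4091.
The welfare triangle lost has base Q* - Q_t = 0.7273 and height t = 8, so DWL = (1/2)(0.7273)(8) = 2.9091.

2.91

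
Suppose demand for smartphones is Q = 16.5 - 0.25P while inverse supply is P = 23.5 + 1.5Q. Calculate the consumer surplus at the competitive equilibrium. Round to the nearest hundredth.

119.42

Rewriting demand in inverse form: P = 66 - 4Q.
Setting demand equal to supply, 42.5 = 5.5Q, so Q* = 7.7273 and P* = 35.0909.
CS is the area between the demand curve and P* from 0 to Q*: (1/2)(7.7273)(30.9091) = 119.4215.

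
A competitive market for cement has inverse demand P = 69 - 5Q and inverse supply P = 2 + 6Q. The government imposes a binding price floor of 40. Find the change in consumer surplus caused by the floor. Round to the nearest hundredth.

Free-market equilibrium: 69 - 5Q = 2 + 6Q gives Q* = 6.0909, P* = 38.5455.
At the floor price 40, quantity demanded is (69 - 40)/5 = 5.8; demand is the short side, so Q = 5.8 trades at P = 40.
CS goes from (1/2)(6.0909)(30.4545) = 92.7479 to 84.1 (computed as (69 - 40)(5.8) - (1/2)(5)(5.8)^2), a change of -8.6479.

-8.65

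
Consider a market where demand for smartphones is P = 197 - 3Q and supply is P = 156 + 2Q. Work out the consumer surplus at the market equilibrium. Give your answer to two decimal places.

Set 197 - 3Q = 156 + 2Q, which gives 41 = 5Q, so Q* = 8.2 and P* = 197 - 3(8.2) = 172.4.
Consumer surplus is the triangle under demand above P*: (1/2)(8.2)(197 - 172.4) = (1/2)(8.2)(24.6) = 100.86.

100.86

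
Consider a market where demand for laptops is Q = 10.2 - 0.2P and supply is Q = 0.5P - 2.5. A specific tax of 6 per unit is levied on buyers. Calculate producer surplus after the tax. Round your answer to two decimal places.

Rewriting demand in inverse form: P = 51 - 5Q.
Rewriting supply in inverse form: P = 5 + 2Q.
Without the tax, 51 - 5Q = 5 + 2Q so Q* = 6.5714 and P* = 18.1429.
A tax on buyers shifts demand down by 6: (51 - 6) - 5Q = 5 + 2Q, so Q_t = 5.7143. Buyers pay P_b = 22.4286; sellers receive P_s = P_b - 6 = 16.4286.
PS = (1/2)(Q_t)(P_s - 5) = (1/2)(5.7143)(11.4286) = 32.6531.

32.65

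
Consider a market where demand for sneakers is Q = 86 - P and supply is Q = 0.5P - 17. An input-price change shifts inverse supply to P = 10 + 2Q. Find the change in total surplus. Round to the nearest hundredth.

Rewriting demand in inverse form: P = 86 - Q.
Rewriting supply in inverse form: P = 34 + 2Q.
Initial equilibrium: Q_0 = 17.3333, P_0 = 68.6667; CS_0 = (1/2)(17.3333)(17.3333) = 150.2222, PS_0 = (1/2)(17.3333)(34.6667) = 300.4444.
New equilibrium: 86 - Q = 10 + 2Q gives Q_1 = 25.3333, P_1 = 60.6667; CS_1 = 320.8889, PS_1 = 641.7778.
Change in total surplus = (320.8889 + 641.7778) - (150.2222 + 300.4444) = 512.

512.00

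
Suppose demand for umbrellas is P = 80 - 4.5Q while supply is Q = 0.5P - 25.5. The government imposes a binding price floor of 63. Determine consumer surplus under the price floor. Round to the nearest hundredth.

32.11

Rewriting supply in inverse form: P = 51 + 2Q.
Free-market equilibrium: 80 - 4.5Q = 51 + 2Q gives Q* = 4.4615, P* = 59.9231.
At P = 63, buyers demand (80 - 63)/4.5 = 3.7778 while sellers would supply more, so the quantity traded is 3.7778 at price 63.
CS is the triangle under demand above 63: (1/2)(3.7778)(80 - 63) = 32.1111.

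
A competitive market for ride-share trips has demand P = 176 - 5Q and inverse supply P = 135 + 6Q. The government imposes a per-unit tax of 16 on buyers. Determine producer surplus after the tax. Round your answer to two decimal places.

Without the tax, 176 - 5Q = 135 + 6Q so Q* = 3.7273 and P* = 157.3636.
A tax on buyers shifts demand down by 16: (176 - 16) - 5Q = 135 + 6Q, so Q_t = 2.2727. Buyers pay P_b = 164.6364; sellers receive P_s = P_b - 16 = 148.6364.
PS = (1/2)(Q_t)(P_s - 135) = (1/2)(2.2727)(13.6364) = 15.4959.

15.50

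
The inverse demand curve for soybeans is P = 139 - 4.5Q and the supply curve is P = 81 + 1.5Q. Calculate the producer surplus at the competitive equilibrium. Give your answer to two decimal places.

70.08

Setting demand equal to supply, 58 = 6Q, so Q* = 9.6667 and P* = 95.5.
Producer surplus is the triangle above supply below P*: (1/2)(9.6667)(95.5 - 81) = (1/2)(9.6667)(14.5) = 70.0833.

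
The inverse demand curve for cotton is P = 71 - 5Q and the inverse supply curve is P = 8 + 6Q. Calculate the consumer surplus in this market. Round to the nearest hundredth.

82.00

Setting demand equal to supply, 63 = 11Q, so Q* = 5.7273 and P* = 42.3636.
Consumer surplus is the triangle under demand above P*: (1/2)(5.7273)(71 - 42.3636) = (1/2)(5.7273)(28.6364) = 82.0041.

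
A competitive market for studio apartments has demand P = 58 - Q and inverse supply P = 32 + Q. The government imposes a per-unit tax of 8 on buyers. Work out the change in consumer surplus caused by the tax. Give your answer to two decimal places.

-44.00

Pre-tax equilibrium: 58 - Q = 32 + Q gives Q* = 13, P* = 45.
A tax on buyers shifts demand down by 8: (58 - 8) - Q = 32 + Q, so Q_t = 9. Buyers pay P_b = 49; sellers receive P_s = P_b - 8 = 41.
Consumers lose the trapezoid between P* and P_b out to Q_t plus the triangle from Q_t to Q*: change in CS = 40.5 - 84.5 = -44.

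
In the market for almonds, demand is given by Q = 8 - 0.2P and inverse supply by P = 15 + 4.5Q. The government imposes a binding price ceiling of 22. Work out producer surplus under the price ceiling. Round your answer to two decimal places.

Rewriting demand in inverse form: P = 40 - 5Q.
Without the control, 40 - 5Q = 15 + 4.5Q so Q* = 2.6316 and P* = 26.8421.
At the ceiling price 22, quantity supplied is (22 - 15)/4.5 = 1.5556; supply is the short side, so Q = 1.5556 trades at P = 22.
PS is the triangle above supply below 22: (1/2)(1.5556)(22 - 15) = 5.4444.

5.44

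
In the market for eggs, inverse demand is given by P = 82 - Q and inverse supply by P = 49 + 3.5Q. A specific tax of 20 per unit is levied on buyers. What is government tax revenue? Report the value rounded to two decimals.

Without the tax, 82 - Q = 49 + 3.5Q so Q* = 7.3333 and P* = 74.6667.
With the tax, buyers' net willingness to pay falls by 20: (82 - 20) - Q = 49 + 3.5Q, so Q_t = 2.8889. Buyers pay P_b = 79.1111; sellers receive P_s = P_b - 20 = 59.1111.
Revenue is the tax times quantity traded: 20 x 2.8889 = 57.7778.

57.78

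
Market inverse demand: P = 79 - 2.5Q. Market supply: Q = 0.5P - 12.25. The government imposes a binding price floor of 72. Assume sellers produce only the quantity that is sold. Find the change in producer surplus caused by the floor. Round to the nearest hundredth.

-21.52

Rewriting supply in inverse form: P = 24.5 + 2Q.
Without the control, 79 - 2.5Q = 24.5 + 2Q so Q* = 12.1111 and P* = 48.7222.
At P = 72, buyers demand (79 - 72)/2.5 = 2.8 while sellers would supply more, so the quantity traded is 2.8 at price 72.
PS goes from (1/2)(12.1111)(24.2222) = 146.679 to 125.16 (computed as (72 - 24.5)(2.8) - (1/2)(2)(2.8)^2), a change of -21.519.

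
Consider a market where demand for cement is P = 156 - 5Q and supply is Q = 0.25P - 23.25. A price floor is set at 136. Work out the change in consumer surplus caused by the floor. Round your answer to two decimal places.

Rewriting supply in inverse form: P = 93 + 4Q.
Without the control, 156 - 5Q = 93 + 4Q so Q* = 7 and P* = 121.
At P = 136, buyers demand (156 - 136)/5 = 4 while sellers would supply more, so the quantity traded is 4 at price 136.
CS goes from (1/2)(7)(35) = 122.5 to 40 (computed as (156 - 136)(4) - (1/2)(5)(4)^2), a change of -82.5.

-82.50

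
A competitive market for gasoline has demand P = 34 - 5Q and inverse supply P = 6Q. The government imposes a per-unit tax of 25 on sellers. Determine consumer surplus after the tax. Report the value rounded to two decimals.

1.67

Without the tax, 34 - 5Q = 6Q so Q* = 3.0909 and P* = 18.5455.
A tax on sellers shifts supply up by 25: 34 - 5Q = 6Q + 25, so Q_t = 0.8182. Buyers pay P_b = 29.9091; sellers receive P_s = P_b - 25 = 4.9091.
CS = (1/2)(Q_t)(34 - P_b) = (1/2)(0.8182)(4.0909) = 1.6736.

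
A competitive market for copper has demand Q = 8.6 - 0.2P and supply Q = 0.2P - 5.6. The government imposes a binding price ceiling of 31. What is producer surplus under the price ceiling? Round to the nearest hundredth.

0.90

Rewriting demand in inverse form: P = 43 - 5Q.
Rewriting supply in inverse form: P = 28 + 5Q.
Free-market equilibrium: 43 - 5Q = 28 + 5Q gives Q* = 1.5, P* = 35.5.
At P = 31, sellers supply (31 - 28)/5 = 0.6 while buyers want more, so the quantity traded is 0.6 at price 31.
PS is the triangle above supply below 31: (1/2)(0.6)(31 - 28) = 0.9.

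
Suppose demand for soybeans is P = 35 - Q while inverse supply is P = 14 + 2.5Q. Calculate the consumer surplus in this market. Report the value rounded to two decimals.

Set 35 - Q = 14 + 2.5Q, which gives 21 = 3.5Q, so Q* = 6 and P* = 35 - (6) = 29.
The demand choke price is 35, so CS = (1/2)(Q*)(35 - P*) = (1/2)(6)(6) = 18.

18.00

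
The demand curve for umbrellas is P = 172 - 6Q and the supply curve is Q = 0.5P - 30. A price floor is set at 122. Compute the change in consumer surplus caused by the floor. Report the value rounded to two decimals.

Rewriting supply in inverse form: P = 60 + 2Q.
Free-market equilibrium: 172 - 6Q = 60 + 2Q gives Q* = 14, P* = 88.
At the floor price 122, quantity demanded is (172 - 122)/6 = 8.3333; demand is the short side, so Q = 8.3333 trades at P = 122.
CS goes from (1/2)(14)(84) = 588 to 208.3333 (computed as (172 - 122)(8.3333) - (1/2)(6)(8.3333)^2), a change of -379.6667.

-379.67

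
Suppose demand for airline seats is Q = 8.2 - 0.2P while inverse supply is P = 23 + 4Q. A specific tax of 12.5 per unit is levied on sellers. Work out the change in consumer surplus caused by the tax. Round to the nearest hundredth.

-9.07

Rewriting demand in inverse form: P = 41 - 5Q.
Pre-tax equilibrium: 41 - 5Q = 23 + 4Q gives Q* = 2, P* = 31.
With the tax, sellers need 12.5 more per unit: 41 - 5Q = 23 + 4Q + 12.5, so Q_t = 0.6111. Buyers pay P_b = 37.9444; sellers receive P_s = P_b - 12.5 = 25.4444.
Consumers lose the trapezoid between P* and P_b out to Q_t plus the triangle from Q_t to Q*: change in CS = 0.9336 - 10 = -9.0664.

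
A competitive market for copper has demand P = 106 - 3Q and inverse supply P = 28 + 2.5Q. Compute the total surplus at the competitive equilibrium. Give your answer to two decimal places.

Setting demand equal to supply, 78 = 5.5Q, so Q* = 14.1818 and P* = 63.4545.
Total surplus is the full triangle between the curves from 0 to Q*: (1/2)(14.1818)(106 - 28) = 553.0909.

553.09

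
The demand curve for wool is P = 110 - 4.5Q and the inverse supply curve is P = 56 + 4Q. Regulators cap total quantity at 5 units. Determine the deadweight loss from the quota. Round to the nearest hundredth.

Without the quota, 110 - 4.5Q = 56 + 4Q gives Q* = 6.3529.
At Q = 5 the demand price is 110 - 4.5(5) = 87.5 and the supply price is 56 + 4(5) = 76.
DWL = (1/2)(gap between curves at 5) x (Q* - 5) = (1/2)(11.5)(1.3529) = 7.7794.

7.78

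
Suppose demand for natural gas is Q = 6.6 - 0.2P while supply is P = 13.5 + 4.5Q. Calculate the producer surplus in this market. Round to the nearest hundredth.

9.48

Rewriting demand in inverse form: P = 33 - 5Q.
Equilibrium: 33 - 5Q = 13.5 + 4.5Q, so Q* = 2.0526 and P* = 22.7368.
PS is the area between P* and the supply curve from 0 to Q*: (1/2)(2.0526)(9.2368) = 9.4799.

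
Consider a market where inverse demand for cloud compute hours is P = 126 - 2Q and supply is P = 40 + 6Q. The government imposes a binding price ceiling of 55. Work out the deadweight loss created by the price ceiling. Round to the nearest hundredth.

272.25

Without the control, 126 - 2Q = 40 + 6Q so Q* = 10.75 and P* = 104.5.
At the ceiling price 55, quantity supplied is (55 - 40)/6 = 2.5; supply is the short side, so Q = 2.5 trades at P = 55.
The lost-trades triangle has base Q* - 2.5 = 8.25 and height equal to the gap between the curves at Q = 2.5, which is 121 - 55 = 66. DWL = (1/2)(8.25)(66) = 272.25.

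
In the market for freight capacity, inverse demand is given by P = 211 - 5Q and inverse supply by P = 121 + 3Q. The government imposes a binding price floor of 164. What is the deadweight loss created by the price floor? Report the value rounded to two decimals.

13.69

Free-market equilibrium: 211 - 5Q = 121 + 3Q gives Q* = 11.25, P* = 154.75.
At the floor price 164, quantity demanded is (211 - 164)/5 = 9.4; demand is the short side, so Q = 9.4 trades at P = 164.
The lost-trades triangle has base Q* - 9.4 = 1.85 and height equal to the gap between the curves at Q = 9.4, which is 164 - 149.2 = 14.8. DWL = (1/2)(1.85)(14.8) = 13.69.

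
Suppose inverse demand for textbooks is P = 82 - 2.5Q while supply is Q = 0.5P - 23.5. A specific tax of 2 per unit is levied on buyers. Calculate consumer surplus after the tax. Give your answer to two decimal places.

67.22

Rewriting supply in inverse form: P = 47 + 2Q.
Pre-tax equilibrium: 82 - 2.5Q = 47 + 2Q gives Q* = 7.7778, P* = 62.5556.
A tax on buyers shifts demand down by 2: (82 - 2) - 2.5Q = 47 + 2Q, so Q_t = 7.3333. Buyers pay P_b = 63.6667; sellers receive P_s = P_b - 2 = 61.6667.
CS = (1/2)(Q_t)(82 - P_b) = (1/2)(7.3333)(18.3333) = 67.2222.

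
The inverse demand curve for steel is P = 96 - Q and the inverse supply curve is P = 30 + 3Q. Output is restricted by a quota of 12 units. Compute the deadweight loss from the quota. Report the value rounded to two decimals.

40.50

Without the quota, 96 - Q = 30 + 3Q gives Q* = 16.5.
At Q = 12 the demand price is 96 - (12) = 84 and the supply price is 30 + 3(12) = 66.
Deadweight loss is the triangle between the curves from 12 to 16.5: (1/2)(84 - 66)(16.5 - 12) = 40.5.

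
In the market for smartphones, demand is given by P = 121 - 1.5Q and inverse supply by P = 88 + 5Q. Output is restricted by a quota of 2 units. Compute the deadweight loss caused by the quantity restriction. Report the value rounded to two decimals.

Unrestricted equilibrium: Q* = (121 - 88)/(1.5 + 5) = 5.0769.
At Q = 2 the demand price is 121 - 1.5(2) = 118 and the supply price is 88 + 5(2) = 98.
Deadweight loss is the triangle between the curves from 2 to 5.0769: (1/2)(118 - 98)(5.0769 - 2) = 30.7692.

30.77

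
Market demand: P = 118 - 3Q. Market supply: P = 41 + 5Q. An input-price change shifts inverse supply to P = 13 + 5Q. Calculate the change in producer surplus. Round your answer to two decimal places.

199.06

Initial equilibrium: Q_0 = 9.625, P_0 = 89.125; CS_0 = (1/2)(9.625)(28.875) = 138.9609, PS_0 = (1/2)(9.625)(48.125) = 231.6016.
New equilibrium: 118 - 3Q = 13 + 5Q gives Q_1 = 13.125, P_1 = 78.625; CS_1 = 258.3984, PS_1 = 430.6641.
Change in producer surplus = 430.6641 - 231.6016 = 199.0625.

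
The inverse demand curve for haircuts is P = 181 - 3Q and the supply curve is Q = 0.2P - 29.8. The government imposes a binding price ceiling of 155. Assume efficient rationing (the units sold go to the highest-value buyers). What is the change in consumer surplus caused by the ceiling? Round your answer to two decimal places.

Rewriting supply in inverse form: P = 149 + 5Q.
Without the control, 181 - 3Q = 149 + 5Q so Q* = 4 and P* = 169.
At the ceiling price 155, quantity supplied is (155 - 149)/5 = 1.2; supply is the short side, so Q = 1.2 trades at P = 155.
CS goes from (1/2)(4)(12) = 24 to 29.04 (computed as (181 - 155)(1.2) - (1/2)(3)(1.2)^2), a change of 5.04.

5.04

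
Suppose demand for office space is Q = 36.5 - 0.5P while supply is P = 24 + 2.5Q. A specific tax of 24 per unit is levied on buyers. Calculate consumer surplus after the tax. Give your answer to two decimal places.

Rewriting demand in inverse form: P = 73 - 2Q.
Pre-tax equilibrium: 73 - 2Q = 24 + 2.5Q gives Q* = 10.8889, P* = 51.2222.
A tax on buyers shifts demand down by 24: (73 - 24) - 2Q = 24 + 2.5Q, so Q_t = 5.5556. Buyers pay P_b = 61.8889; sellers receive P_s = P_b - 24 = 37.8889.
Consumer surplus is the triangle under demand above P_b: (1/2)(5.5556)(73 - 61.8889) = 30.8642.

30.86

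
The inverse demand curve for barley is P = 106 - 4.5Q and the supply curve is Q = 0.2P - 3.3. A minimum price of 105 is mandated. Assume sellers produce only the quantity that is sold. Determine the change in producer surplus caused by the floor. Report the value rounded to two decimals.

Rewriting supply in inverse form: P = 16.5 + 5Q.
Free-market equilibrium: 106 - 4.5Q = 16.5 + 5Q gives Q* = 9.4211, P* = 63.6053.
At the floor price 105, quantity demanded is (106 - 105)/4.5 = 0.2222; demand is the short side, so Q = 0.2222 trades at P = 105.
PS goes from (1/2)(9.4211)(47.1053) = 221.8906 to 19.5432 (computed as (105 - 16.5)(0.2222) - (1/2)(5)(0.2222)^2), a change of -202.3474.

-202.35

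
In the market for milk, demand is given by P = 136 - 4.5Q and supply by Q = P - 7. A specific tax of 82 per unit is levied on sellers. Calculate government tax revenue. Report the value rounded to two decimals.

Rewriting supply in inverse form: P = 7 + Q.
Without the tax, 136 - 4.5Q = 7 + Q so Q* = 23.4545 and P* = 30.4545.
With the tax, sellers need 82 more per unit: 136 - 4.5Q = 7 + Q + 82, so Q_t = 8.5455. Buyers pay P_b = 97.5455; sellers receive P_s = P_b - 82 = 15.5455.
Revenue is the tax times quantity traded: 82 x 8.5455 = 700.7273.

700.73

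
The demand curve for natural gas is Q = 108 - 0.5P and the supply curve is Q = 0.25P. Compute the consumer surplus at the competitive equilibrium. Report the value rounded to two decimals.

1296.00

Rewriting demand in inverse form: P = 216 - 2Q.
Rewriting supply in inverse form: P = 4Q.
Setting demand equal to supply, 216 = 6Q, so Q* = 36 and P* = 144.
The demand choke price is 216, so CS = (1/2)(Q*)(216 - P*) = (1/2)(36)(72) = 1296.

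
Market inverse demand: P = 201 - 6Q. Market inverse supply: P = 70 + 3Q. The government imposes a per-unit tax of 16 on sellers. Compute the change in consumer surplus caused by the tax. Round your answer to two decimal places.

Without the tax, 201 - 6Q = 70 + 3Q so Q* = 14.5556 and P* = 113.6667.
With the tax, sellers need 16 more per unit: 201 - 6Q = 70 + 3Q + 16, so Q_t = 12.7778. Buyers pay P_b = 124.3333; sellers receive P_s = P_b - 16 = 108.3333.
Consumers lose the trapezoid between P* and P_b out to Q_t plus the triangle from Q_t to Q*: change in CS = 489.8148 - 635.5926 = -145.7778.

-145.78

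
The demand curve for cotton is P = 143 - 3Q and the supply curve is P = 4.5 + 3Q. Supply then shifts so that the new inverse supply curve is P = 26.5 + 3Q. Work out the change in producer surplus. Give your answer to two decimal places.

-233.75

Initial equilibrium: Q_0 = 23.0833, P_0 = 73.75; CS_0 = (1/2)(23.0833)(69.25) = 799.2604, PS_0 = (1/2)(23.0833)(69.25) = 799.2604.
New equilibrium: 143 - 3Q = 26.5 + 3Q gives Q_1 = 19.4167, P_1 = 84.75; CS_1 = 565.5104, PS_1 = 565.5104.
Change in producer surplus = 565.5104 - 799.2604 = -233.75.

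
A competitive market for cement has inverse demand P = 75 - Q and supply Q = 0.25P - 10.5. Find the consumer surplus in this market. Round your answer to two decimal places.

Rewriting supply in inverse form: P = 42 + 4Q.
Setting demand equal to supply, 33 = 5Q, so Q* = 6.6 and P* = 68.4.
CS is the area between the demand curve and P* from 0 to Q*: (1/2)(6.6)(6.6) = 21.78.

21.78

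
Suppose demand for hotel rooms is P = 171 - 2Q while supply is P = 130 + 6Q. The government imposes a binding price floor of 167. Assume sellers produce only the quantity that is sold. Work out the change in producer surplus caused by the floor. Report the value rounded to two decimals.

Free-market equilibrium: 171 - 2Q = 130 + 6Q gives Q* = 5.125, P* = 160.75.
At the floor price 167, quantity demanded is (171 - 167)/2 = 2; demand is the short side, so Q = 2 trades at P = 167.
PS goes from (1/2)(5.125)(30.75) = 78.7969 to 62 (computed as (167 - 130)(2) - (1/2)(6)(2)^2), a change of -16.7969.

-16.80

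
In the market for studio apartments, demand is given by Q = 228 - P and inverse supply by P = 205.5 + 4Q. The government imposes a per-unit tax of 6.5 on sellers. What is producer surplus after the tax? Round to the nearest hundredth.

Rewriting demand in inverse form: P = 228 - Q.
Without the tax, 228 - Q = 205.5 + 4Q so Q* = 4.5 and P* = 223.5.
A tax on sellers shifts supply up by 6.5: 228 - Q = 205.5 + 4Q + 6.5, so Q_t = 3.2. Buyers pay P_b = 224.8; sellers receive P_s = P_b - 6.5 = 218.3.
PS = (1/2)(Q_t)(P_s - 205.5) = (1/2)(3.2)(12.8) = 20.48.

20.48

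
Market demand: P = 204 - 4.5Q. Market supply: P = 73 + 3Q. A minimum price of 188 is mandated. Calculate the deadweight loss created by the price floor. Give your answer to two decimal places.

725.70

Free-market equilibrium: 204 - 4.5Q = 73 + 3Q gives Q* = 17.4667, P* = 125.4.
At P = 188, buyers demand (204 - 188)/4.5 = 3.5556 while sellers would supply more, so the quantity traded is 3.5556 at price 188.
The lost-trades triangle has base Q* - 3.5556 = 13.9111 and height equal to the gap between the curves at Q = 3.5556, which is 188 - 83.6667 = 104.3333. DWL = (1/2)(13.9111)(104.3333) = 725.6963.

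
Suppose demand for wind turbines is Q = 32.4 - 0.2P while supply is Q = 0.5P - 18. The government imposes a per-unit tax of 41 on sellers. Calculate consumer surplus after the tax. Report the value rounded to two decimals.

368.62

Rewriting demand in inverse form: P = 162 - 5Q.
Rewriting supply in inverse form: P = 36 + 2Q.
Pre-tax equilibrium: 162 - 5Q = 36 + 2Q gives Q* = 18, P* = 72.
With the tax, sellers need 41 more per unit: 162 - 5Q = 36 + 2Q + 41, so Q_t = 12.1429. Buyers pay P_b = 101.2857; sellers receive P_s = P_b - 41 = 60.2857.
CS = (1/2)(Q_t)(162 - P_b) = (1/2)(12.1429)(60.7143) = 368.6224.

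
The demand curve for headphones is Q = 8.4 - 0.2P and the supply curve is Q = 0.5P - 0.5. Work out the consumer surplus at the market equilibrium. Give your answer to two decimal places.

Rewriting demand in inverse form: P = 42 - 5Q.
Rewriting supply in inverse form: P = 1 + 2Q.
Set 42 - 5Q = 1 + 2Q, which gives 41 = 7Q, so Q* = 5.8571 and P* = 42 - 5(5.8571) = 12.7143.
The demand choke price is 42, so CS = (1/2)(Q*)(42 - P*) = (1/2)(5.8571)(29.2857) = 85.7653.

85.77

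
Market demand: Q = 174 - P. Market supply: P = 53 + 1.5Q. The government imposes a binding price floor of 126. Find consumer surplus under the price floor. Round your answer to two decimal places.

Rewriting demand in inverse form: P = 174 - Q.
Without the control, 174 - Q = 53 + 1.5Q so Q* = 48.4 and P* = 125.6.
At P = 126, buyers demand (174 - 126)/1 = 48 while sellers would supply more, so the quantity traded is 48 at price 126.
CS is the triangle under demand above 126: (1/2)(48)(174 - 126) = 1152.

1152.00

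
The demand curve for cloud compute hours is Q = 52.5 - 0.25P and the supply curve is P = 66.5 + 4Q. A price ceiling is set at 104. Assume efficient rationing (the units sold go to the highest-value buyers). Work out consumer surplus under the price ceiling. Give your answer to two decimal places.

817.97

Rewriting demand in inverse form: P = 210 - 4Q.
Free-market equilibrium: 210 - 4Q = 66.5 + 4Q gives Q* = 17.9375, P* = 138.25.
At the ceiling price 104, quantity supplied is (104 - 66.5)/4 = 9.375; supply is the short side, so Q = 9.375 trades at P = 104.
The demand price at Q = 9.375 is 172.5. CS is the trapezoid between demand and 104 over [0, 9.375]: (1/2)[(210 - 104) + (172.5 - 104)](9.375) = 817.9688.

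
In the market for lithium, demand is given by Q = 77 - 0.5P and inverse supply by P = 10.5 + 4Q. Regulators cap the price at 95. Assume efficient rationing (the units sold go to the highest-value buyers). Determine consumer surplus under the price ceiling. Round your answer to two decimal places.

Rewriting demand in inverse form: P = 154 - 2Q.
Without the control, 154 - 2Q = 10.5 + 4Q so Q* = 23.9167 and P* = 106.1667.
At P = 95, sellers supply (95 - 10.5)/4 = 21.125 while buyers want more, so the quantity traded is 21.125 at price 95.
The demand price at Q = 21.125 is 111.75. CS is the trapezoid between demand and 95 over [0, 21.125]: (1/2)[(154 - 95) + (111.75 - 95)](21.125) = 800.1094.

800.11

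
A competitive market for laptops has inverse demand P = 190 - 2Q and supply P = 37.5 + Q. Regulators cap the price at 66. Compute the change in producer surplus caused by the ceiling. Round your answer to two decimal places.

-885.89

Free-market equilibrium: 190 - 2Q = 37.5 + Q gives Q* = 50.8333, P* = 88.3333.
At P = 66, sellers supply (66 - 37.5)/1 = 28.5 while buyers want more, so the quantity traded is 28.5 at price 66.
PS goes from (1/2)(50.8333)(50.8333) = 1292.0139 to 406.125 (computed as (66 - 37.5)(28.5) - (1/2)(1)(28.5)^2), a change of -885.8889.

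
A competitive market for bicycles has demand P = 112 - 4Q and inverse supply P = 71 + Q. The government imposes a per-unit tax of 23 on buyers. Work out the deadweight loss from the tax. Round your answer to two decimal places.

Without the tax, 112 - 4Q = 71 + Q so Q* = 8.2 and P* = 79.2.
With the tax, buyers' net willingness to pay falls by 23: (112 - 23) - 4Q = 71 + Q, so Q_t = 3.6. Buyers pay P_b = 97.6; sellers receive P_s = P_b - 23 = 74.6.
The welfare triangle lost has base Q* - Q_t = 4.6 and height t = 23, so DWL = (1/2)(4.6)(23) = 52.9.

52.90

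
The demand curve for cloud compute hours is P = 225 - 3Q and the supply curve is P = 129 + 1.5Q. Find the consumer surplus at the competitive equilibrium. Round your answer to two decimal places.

682.67

Equilibrium: 225 - 3Q = 129 + 1.5Q, so Q* = 21.3333 and P* = 161.
Consumer surplus is the triangle under demand above P*: (1/2)(21.3333)(225 - 161) = (1/2)(21.3333)(64) = 682.6667.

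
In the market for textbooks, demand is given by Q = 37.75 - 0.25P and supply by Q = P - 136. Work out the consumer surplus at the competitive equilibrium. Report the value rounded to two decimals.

18.00

Rewriting demand in inverse form: P = 151 - 4Q.
Rewriting supply in inverse form: P = 136 + Q.
Setting demand equal to supply, 15 = 5Q, so Q* = 3 and P* = 139.
Consumer surplus is the triangle under demand above P*: (1/2)(3)(151 - 139) = (1/2)(3)(12) = 18.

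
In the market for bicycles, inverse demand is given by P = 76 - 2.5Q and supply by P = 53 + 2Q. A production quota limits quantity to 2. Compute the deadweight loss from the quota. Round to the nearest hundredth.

Unrestricted equilibrium: Q* = (76 - 53)/(2.5 + 2) = 5.1111.
At Q = 2 the demand price is 76 - 2.5(2) = 71 and the supply price is 53 + 2(2) = 57.
DWL = (1/2)(gap between curves at 2) x (Q* - 2) = (1/2)(14)(3.1111) = 21.7778.

21.78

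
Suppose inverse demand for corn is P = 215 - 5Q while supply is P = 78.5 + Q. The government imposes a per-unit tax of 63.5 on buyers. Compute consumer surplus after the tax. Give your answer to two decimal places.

370.07

Pre-tax equilibrium: 215 - 5Q = 78.5 + Q gives Q* = 22.75, P* = 101.25.
With the tax, buyers' net willingness to pay falls by 63.5: (215 - 63.5) - 5Q = 78.5 + Q, so Q_t = 12.1667. Buyers pay P_b = 154.1667; sellers receive P_s = P_b - 63.5 = 90.6667.
CS = (1/2)(Q_t)(215 - P_b) = (1/2)(12.1667)(60.8333) = 370.0694.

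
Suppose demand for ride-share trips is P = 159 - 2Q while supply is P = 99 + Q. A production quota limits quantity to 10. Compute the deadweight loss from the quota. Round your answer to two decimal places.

Without the quota, 159 - 2Q = 99 + Q gives Q* = 20.
At Q = 10 the demand price is 159 - 2(10) = 139 and the supply price is 99 + (10) = 109.
DWL = (1/2)(gap between curves at 10) x (Q* - 10) = (1/2)(30)(10) = 150.

150.00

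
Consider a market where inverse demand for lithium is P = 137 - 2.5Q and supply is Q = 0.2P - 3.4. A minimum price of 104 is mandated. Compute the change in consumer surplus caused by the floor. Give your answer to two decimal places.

Rewriting supply in inverse form: P = 17 + 5Q.
Free-market equilibrium: 137 - 2.5Q = 17 + 5Q gives Q* = 16, P* = 97.
At P = 104, buyers demand (137 - 104)/2.5 = 13.2 while sellers would supply more, so the quantity traded is 13.2 at price 104.
CS goes from (1/2)(16)(40) = 320 to 217.8 (computed as (137 - 104)(13.2) - (1/2)(2.5)(13.2)^2), a change of -102.2.

-102.20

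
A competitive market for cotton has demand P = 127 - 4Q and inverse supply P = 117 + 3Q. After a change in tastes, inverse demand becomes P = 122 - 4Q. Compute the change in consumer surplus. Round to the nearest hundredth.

-3.06

Initial equilibrium: Q_0 = 1.4286, P_0 = 121.2857; CS_0 = (1/2)(1.4286)(5.7143) = 4.0816, PS_0 = (1/2)(1.4286)(4.2857) = 3.0612.
New equilibrium: 122 - 4Q = 117 + 3Q gives Q_1 = 0.7143, P_1 = 119.1429; CS_1 = 1.0204, PS_1 = 0.7653.
Change in consumer surplus = 1.0204 - 4.0816 = -3.0612.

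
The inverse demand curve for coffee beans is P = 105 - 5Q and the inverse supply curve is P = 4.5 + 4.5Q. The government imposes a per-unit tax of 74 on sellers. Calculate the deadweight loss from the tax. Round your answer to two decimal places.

288.21

Without the tax, 105 - 5Q = 4.5 + 4.5Q so Q* = 10.5789 and P* = 52.1053.
A tax on sellers shifts supply up by 74: 105 - 5Q = 4.5 + 4.5Q + 74, so Q_t = 2.7895. Buyers pay P_b = 91.0526; sellers receive P_s = P_b - 74 = 17.0526.
Deadweight loss is the triangle between the curves from Q_t to Q*: (1/2)(10.5789 - 2.7895)(74) = 288.2105.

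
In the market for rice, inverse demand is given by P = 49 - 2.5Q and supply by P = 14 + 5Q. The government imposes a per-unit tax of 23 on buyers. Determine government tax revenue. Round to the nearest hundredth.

36.80

Pre-tax equilibrium: 49 - 2.5Q = 14 + 5Q gives Q* = 4.6667, P* = 37.3333.
A tax on buyers shifts demand down by 23: (49 - 23) - 2.5Q = 14 + 5Q, so Q_t = 1.6. Buyers pay P_b = 45; sellers receive P_s = P_b - 23 = 22.
Revenue is the tax times quantity traded: 23 x 1.6 = 36.8.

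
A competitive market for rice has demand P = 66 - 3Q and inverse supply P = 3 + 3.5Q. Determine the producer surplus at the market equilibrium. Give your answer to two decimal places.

Setting demand equal to supply, 63 = 6.5Q, so Q* = 9.6923 and P* = 36.9231.
Producer surplus is the triangle above supply below P*: (1/2)(9.6923)(36.9231 - 3) = (1/2)(9.6923)(33.9231) = 164.3964.

164.40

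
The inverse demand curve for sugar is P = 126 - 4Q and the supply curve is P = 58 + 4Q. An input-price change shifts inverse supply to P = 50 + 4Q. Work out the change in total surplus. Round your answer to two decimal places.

Initial equilibrium: Q_0 = 8.5, P_0 = 92; CS_0 = (1/2)(8.5)(34) = 144.5, PS_0 = (1/2)(8.5)(34) = 144.5.
New equilibrium: 126 - 4Q = 50 + 4Q gives Q_1 = 9.5, P_1 = 88; CS_1 = 180.5, PS_1 = 180.5.
Change in total surplus = (180.5 + 180.5) - (144.5 + 144.5) = 72.

72.00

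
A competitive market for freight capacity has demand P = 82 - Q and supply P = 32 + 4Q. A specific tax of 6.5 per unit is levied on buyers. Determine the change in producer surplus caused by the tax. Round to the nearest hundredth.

Pre-tax equilibrium: 82 - Q = 32 + 4Q gives Q* = 10, P* = 72.
A tax on buyers shifts demand down by 6.5: (82 - 6.5) - Q = 32 + 4Q, so Q_t = 8.7. Buyers pay P_b = 73.3; sellers receive P_s = P_b - 6.5 = 66.8.
PS falls from (1/2)(10)(40) = 200 to (1/2)(8.7)(34.8) = 151.38, a change of -48.62.

-48.62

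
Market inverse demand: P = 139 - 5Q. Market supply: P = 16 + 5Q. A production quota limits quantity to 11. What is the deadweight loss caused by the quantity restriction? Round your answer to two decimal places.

8.45

Unrestricted equilibrium: Q* = (139 - 16)/(5 + 5) = 12.3.
At Q = 11 the demand price is 139 - 5(11) = 84 and the supply price is 16 + 5(11) = 71.
Deadweight loss is the triangle between the curves from 11 to 12.3: (1/2)(84 - 71)(12.3 - 11) = 8.45.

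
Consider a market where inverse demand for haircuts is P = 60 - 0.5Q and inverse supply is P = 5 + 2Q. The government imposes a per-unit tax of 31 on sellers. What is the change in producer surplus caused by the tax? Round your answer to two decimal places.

-391.84

Pre-tax equilibrium: 60 - 0.5Q = 5 + 2Q gives Q* = 22, P* = 49.
A tax on sellers shifts supply up by 31: 60 - 0.5Q = 5 + 2Q + 31, so Q_t = 9.6. Buyers pay P_b = 55.2; sellers receive P_s = P_b - 31 = 24.2.
Producers lose the trapezoid between P_s and P* out to Q_t plus the triangle from Q_t to Q*: change in PS = 92.16 - 484 = -391.84.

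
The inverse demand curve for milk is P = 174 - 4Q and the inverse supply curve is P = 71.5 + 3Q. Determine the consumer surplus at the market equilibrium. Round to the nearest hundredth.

428.83

Setting demand equal to supply, 102.5 = 7Q, so Q* = 14.6429 and P* = 115.4286.
The demand choke price is 174, so CS = (1/2)(Q*)(174 - P*) = (1/2)(14.6429)(58.5714) = 428.8265.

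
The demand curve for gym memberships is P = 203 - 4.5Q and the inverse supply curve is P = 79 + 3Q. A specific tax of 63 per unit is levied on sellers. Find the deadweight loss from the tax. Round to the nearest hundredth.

Pre-tax equilibrium: 203 - 4.5Q = 79 + 3Q gives Q* = 16.5333, P* = 128.6.
A tax on sellers shifts supply up by 63: 203 - 4.5Q = 79 + 3Q + 63, so Q_t = 8.1333. Buyers pay P_b = 166.4; sellers receive P_s = P_b - 63 = 103.4.
The welfare triangle lost has base Q* - Q_t = 8.4 and height t = 63, so DWL = (1/2)(8.4)(63) = 264.6.

264.60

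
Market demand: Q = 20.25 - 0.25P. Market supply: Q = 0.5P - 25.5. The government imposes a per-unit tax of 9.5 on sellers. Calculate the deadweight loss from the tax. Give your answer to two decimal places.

Rewriting demand in inverse form: P = 81 - 4Q.
Rewriting supply in inverse form: P = 51 + 2Q.
Pre-tax equilibrium: 81 - 4Q = 51 + 2Q gives Q* = 5, P* = 61.
A tax on sellers shifts supply up by 9.5: 81 - 4Q = 51 + 2Q + 9.5, so Q_t = 3.4167. Buyers pay P_b = 67.3333; sellers receive P_s = P_b - 9.5 = 57.8333.
The welfare triangle lost has base Q* - Q_t = 1.5833 and height t = 9.5, so DWL = (1/2)(1.5833)(9.5) = 7.5208.

7.52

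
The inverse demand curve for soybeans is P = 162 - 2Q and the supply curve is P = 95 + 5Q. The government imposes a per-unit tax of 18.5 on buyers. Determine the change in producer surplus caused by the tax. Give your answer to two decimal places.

-109.02

Without the tax, 162 - 2Q = 95 + 5Q so Q* = 9.5714 and P* = 142.8571.
A tax on buyers shifts demand down by 18.5: (162 - 18.5) - 2Q = 95 + 5Q, so Q_t = 6.9286. Buyers pay P_b = 148.1429; sellers receive P_s = P_b - 18.5 = 129.6429.
PS falls from (1/2)(9.5714)(47.8571) = 229.0306 to (1/2)(6.9286)(34.6429) = 120.0128, a change of -109.0179.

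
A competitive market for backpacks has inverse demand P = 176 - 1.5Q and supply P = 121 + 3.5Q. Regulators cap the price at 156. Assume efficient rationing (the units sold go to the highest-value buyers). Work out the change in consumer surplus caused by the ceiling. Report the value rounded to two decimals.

Free-market equilibrium: 176 - 1.5Q = 121 + 3.5Q gives Q* = 11, P* = 159.5.
At the ceiling price 156, quantity supplied is (156 - 121)/3.5 = 10; supply is the short side, so Q = 10 trades at P = 156.
CS goes from (1/2)(11)(16.5) = 90.75 to 125 (computed as (176 - 156)(10) - (1/2)(1.5)(10)^2), a change of 34.25.

34.25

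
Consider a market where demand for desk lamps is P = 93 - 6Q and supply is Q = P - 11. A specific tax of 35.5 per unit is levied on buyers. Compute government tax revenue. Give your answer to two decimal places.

235.82

Rewriting supply in inverse form: P = 11 + Q.
Without the tax, 93 - 6Q = 11 + Q so Q* = 11.7143 and P* = 22.7143.
A tax on buyers shifts demand down by 35.5: (93 - 35.5) - 6Q = 11 + Q, so Q_t = 6.6429. Buyers pay P_b = 53.1429; sellers receive P_s = P_b - 35.5 = 17.6429.
Revenue is the tax times quantity traded: 35.5 x 6.6429 = 235.8214.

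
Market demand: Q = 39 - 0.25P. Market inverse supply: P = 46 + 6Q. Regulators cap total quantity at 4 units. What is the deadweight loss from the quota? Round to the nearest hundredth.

245.00

Rewriting demand in inverse form: P = 156 - 4Q.
Without the quota, 156 - 4Q = 46 + 6Q gives Q* = 11.
At Q = 4 the demand price is 156 - 4(4) = 140 and the supply price is 46 + 6(4) = 70.
Deadweight loss is the triangle between the curves from 4 to 11: (1/2)(140 - 70)(11 - 4) = 245.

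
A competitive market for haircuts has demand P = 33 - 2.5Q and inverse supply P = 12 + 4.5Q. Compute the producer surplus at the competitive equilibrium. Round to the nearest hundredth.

20.25

Set 33 - 2.5Q = 12 + 4.5Q, which gives 21 = 7Q, so Q* = 3 and P* = 33 - 2.5(3) = 25.5.
PS is the area between P* and the supply curve from 0 to Q*: (1/2)(3)(13.5) = 20.25.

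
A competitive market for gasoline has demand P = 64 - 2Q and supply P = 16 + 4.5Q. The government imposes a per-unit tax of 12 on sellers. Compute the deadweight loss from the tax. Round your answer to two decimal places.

Without the tax, 64 - 2Q = 16 + 4.5Q so Q* = 7.3846 and P* = 49.2308.
A tax on sellers shifts supply up by 12: 64 - 2Q = 16 + 4.5Q + 12, so Q_t = 5.5385. Buyers pay P_b = 52.9231; sellers receive P_s = P_b - 12 = 40.9231.
The welfare triangle lost has base Q* - Q_t = 1.8462 and height t = 12, so DWL = (1/2)(1.8462)(12) = 11.0769.

11.08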